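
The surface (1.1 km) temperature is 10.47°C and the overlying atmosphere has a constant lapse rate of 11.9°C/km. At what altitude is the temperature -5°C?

2.4 km

Height above start = (10.47 − (-5)) / 11.9 = 1.3 km
Altitude = 1100 m + 1300 m = 2400 m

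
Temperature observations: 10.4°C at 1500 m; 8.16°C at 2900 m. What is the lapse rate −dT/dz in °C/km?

Γ = −ΔT/Δz = (10.4 − 8.16) / (2900 − 1500) m
  = 2.24°C / 1.4 km = 1.6°C/km

1.6°C/km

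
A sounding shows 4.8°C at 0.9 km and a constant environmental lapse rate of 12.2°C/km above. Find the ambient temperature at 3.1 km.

-22.04°C

From 900 m to 3100 m (environmental): cools by 12.2 × 2.2 = 26.84°C, giving -22.04°C.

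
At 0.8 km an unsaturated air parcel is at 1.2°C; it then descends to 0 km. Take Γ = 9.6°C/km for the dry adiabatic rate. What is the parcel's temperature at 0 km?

8.88°C

From 800 m to 0 m (dry adiabatic): warms by 9.6 × 0.8 = 7.68°C, giving 8.88°C.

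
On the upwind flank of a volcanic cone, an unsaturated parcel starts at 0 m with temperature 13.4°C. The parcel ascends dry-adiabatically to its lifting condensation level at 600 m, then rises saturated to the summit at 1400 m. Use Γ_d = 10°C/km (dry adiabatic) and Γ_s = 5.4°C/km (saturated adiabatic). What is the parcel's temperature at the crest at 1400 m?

Dry to 600 m: -10 × 0.6 km = -6°C, so T = 7.4°C.
Saturated to 1400 m: -5.4 × 0.8 km = -4.32°C, so T = 3.08°C.

3.08°C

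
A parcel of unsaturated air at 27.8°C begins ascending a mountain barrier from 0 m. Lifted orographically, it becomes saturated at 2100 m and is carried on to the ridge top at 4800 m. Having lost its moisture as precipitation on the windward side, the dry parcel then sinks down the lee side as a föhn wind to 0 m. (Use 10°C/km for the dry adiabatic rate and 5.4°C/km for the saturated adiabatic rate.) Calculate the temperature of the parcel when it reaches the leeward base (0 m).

Dry to 2100 m: -10 × 2.1 km = -21°C, so T = 6.8°C.
Saturated to 4800 m: -5.4 × 2.7 km = -14.58°C, so T = -7.78°C.
Dry descent to 0 m: +10 × 4.8 km = +48°C, so T = 40.22°C.

40.22°C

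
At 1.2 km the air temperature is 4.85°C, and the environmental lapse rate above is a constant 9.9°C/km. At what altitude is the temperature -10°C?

Height above start = (4.85 − (-10)) / 9.9 = 1.5 km
Altitude = 1200 m + 1500 m = 2700 m

2.7 km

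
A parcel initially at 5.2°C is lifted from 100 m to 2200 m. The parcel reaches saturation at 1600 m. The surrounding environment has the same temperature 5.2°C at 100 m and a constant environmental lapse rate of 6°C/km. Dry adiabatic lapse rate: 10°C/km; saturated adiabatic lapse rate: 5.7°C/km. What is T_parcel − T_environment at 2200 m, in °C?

-5.82°C (parcel cooler than environment)

Parcel:
  100–1600 m, dry: Δz = 1.5 km ⇒ ΔT = -15°C; T = -9.8°C
  1600–2200 m, saturated: Δz = 0.6 km ⇒ ΔT = -3.42°C; T = -13.22°C
Environment:
  100–2200 m, environment: Δz = 2.1 km ⇒ ΔT = -12.6°C; T = -7.4°C
T_parcel − T_env = -13.22 − (-7.4) = -5.82°C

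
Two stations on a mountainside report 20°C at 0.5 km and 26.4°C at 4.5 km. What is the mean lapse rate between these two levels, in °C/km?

-1.6°C/km

Γ = −ΔT/Δz = (20 − 26.4) / (4500 − 500) m
  = -6.4°C / 4 km = -1.6°C/km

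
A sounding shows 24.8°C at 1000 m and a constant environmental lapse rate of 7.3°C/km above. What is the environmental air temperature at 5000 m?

1000 → 5000 m (environmental, 7.3°C/km): ΔT = -7.3 × 4 = -29.2°C → T = -4.4°C

-4.4°C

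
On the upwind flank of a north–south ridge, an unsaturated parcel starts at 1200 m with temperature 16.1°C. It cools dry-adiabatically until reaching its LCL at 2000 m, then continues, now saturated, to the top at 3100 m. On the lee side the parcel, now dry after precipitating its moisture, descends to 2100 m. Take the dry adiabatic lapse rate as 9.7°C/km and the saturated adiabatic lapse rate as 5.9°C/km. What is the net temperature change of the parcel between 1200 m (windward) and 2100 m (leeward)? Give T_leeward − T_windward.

-4.55°C

1200–2000 m, dry: Δz = 0.8 km ⇒ ΔT = -7.76°C; T = 8.34°C
2000–3100 m, saturated: Δz = 1.1 km ⇒ ΔT = -6.49°C; T = 1.85°C
3100–2100 m, dry descent: Δz = 1 km ⇒ ΔT = +9.7°C; T = 11.55°C
Net change vs windward start: 11.55 − 16.1 = -4.55°C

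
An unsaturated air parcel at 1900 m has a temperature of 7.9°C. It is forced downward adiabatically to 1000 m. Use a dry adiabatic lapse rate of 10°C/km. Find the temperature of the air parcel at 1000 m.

16.9°C

Dry adiabatic to 1000 m: +10 × 0.9 km = +9°C, so T = 16.9°C.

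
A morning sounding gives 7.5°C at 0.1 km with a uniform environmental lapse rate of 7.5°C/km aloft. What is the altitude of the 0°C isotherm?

Height above start = (7.5 − 0) / 7.5 = 1 km
Altitude = 100 m + 1000 m = 1100 m

1.1 km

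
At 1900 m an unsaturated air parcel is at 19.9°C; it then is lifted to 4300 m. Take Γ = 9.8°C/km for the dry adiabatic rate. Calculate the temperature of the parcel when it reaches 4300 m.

-3.62°C

1900 → 4300 m (dry adiabatic, 9.8°C/km): ΔT = -9.8 × 2.4 = -23.52°C → T = -3.62°C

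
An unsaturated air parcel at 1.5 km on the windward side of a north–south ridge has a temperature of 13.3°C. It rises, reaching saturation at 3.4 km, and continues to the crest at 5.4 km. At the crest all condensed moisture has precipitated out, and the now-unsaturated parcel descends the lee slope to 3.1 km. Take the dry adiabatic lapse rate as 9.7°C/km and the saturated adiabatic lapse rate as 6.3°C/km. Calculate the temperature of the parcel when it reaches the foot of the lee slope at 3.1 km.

1500–3400 m, dry: Δz = 1.9 km ⇒ ΔT = -18.43°C; T = -5.13°C
3400–5400 m, saturated: Δz = 2 km ⇒ ΔT = -12.6°C; T = -17.73°C
5400–3100 m, dry descent: Δz = 2.3 km ⇒ ΔT = +22.31°C; T = 4.58°C

4.58°C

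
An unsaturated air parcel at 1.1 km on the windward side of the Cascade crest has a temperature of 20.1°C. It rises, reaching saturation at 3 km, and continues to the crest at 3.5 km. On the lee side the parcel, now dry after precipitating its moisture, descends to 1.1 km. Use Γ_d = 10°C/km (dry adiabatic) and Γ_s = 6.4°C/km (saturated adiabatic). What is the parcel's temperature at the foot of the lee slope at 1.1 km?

From 1100 m to 3000 m (dry): cools by 10 × 1.9 = 19°C, giving 1.1°C.
From 3000 m to 3500 m (saturated): cools by 6.4 × 0.5 = 3.2°C, giving -2.1°C.
From 3500 m to 1100 m (dry descent): warms by 10 × 2.4 = 24°C, giving 21.9°C.

21.9°C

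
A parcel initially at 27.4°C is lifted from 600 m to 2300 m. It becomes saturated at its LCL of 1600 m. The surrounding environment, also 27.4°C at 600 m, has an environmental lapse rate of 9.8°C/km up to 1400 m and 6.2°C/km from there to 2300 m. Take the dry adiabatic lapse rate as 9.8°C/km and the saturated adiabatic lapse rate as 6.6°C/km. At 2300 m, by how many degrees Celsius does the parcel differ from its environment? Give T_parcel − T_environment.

Parcel:
  600–1600 m, dry: Δz = 1 km ⇒ ΔT = -9.8°C; T = 17.6°C
  1600–2300 m, saturated: Δz = 0.7 km ⇒ ΔT = -4.62°C; T = 12.98°C
Environment:
  600–1400 m, environment, lower layer: Δz = 0.8 km ⇒ ΔT = -7.84°C; T = 19.56°C
  1400–2300 m, environment, upper layer: Δz = 0.9 km ⇒ ΔT = -5.58°C; T = 13.98°C
T_parcel − T_env = 12.98 − 13.98 = -1°C

-1°C (parcel cooler than environment)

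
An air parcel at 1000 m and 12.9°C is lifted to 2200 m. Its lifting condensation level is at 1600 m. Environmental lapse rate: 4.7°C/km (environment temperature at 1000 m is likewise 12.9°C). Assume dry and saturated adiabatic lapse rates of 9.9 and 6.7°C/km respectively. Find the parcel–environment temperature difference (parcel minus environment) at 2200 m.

-4.32°C (parcel cooler than environment)

Parcel:
  From 1000 m to 1600 m (dry): cools by 9.9 × 0.6 = 5.94°C, giving 6.96°C.
  From 1600 m to 2200 m (saturated): cools by 6.7 × 0.6 = 4.02°C, giving 2.94°C.
Environment:
  From 1000 m to 2200 m (environment): cools by 4.7 × 1.2 = 5.64°C, giving 7.26°C.
T_parcel − T_env = 2.94 − 7.26 = -4.32°C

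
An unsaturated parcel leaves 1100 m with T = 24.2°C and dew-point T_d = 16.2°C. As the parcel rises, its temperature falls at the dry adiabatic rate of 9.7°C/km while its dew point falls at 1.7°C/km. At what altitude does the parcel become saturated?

T and T_d converge at 9.7 − 1.7 = 8°C per km
Height above start = (24.2 − 16.2) / 8 = 1 km
LCL altitude = 1100 m + 1000 m = 2100 m

2100 m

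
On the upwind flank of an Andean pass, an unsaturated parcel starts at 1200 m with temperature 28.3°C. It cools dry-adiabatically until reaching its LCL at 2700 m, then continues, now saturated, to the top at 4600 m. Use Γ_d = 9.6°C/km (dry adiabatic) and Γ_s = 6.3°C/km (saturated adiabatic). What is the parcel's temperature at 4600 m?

1.93°C

1200–2700 m, dry: Δz = 1.5 km ⇒ ΔT = -14.4°C; T = 13.9°C
2700–4600 m, saturated: Δz = 1.9 km ⇒ ΔT = -11.97°C; T = 1.93°C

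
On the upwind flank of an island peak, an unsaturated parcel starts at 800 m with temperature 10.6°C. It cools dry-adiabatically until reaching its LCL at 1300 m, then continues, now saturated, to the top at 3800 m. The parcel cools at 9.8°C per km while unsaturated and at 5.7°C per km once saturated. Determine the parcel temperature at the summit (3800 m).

-8.55°C

From 800 m to 1300 m (dry): cools by 9.8 × 0.5 = 4.9°C, giving 5.7°C.
From 1300 m to 3800 m (saturated): cools by 5.7 × 2.5 = 14.25°C, giving -8.55°C.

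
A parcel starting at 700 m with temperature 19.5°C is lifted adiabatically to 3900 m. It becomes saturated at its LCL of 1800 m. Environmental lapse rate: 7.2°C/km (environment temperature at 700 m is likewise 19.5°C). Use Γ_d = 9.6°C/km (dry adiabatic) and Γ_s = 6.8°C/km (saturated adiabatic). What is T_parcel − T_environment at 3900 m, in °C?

-1.8°C (parcel cooler than environment)

Parcel:
  Dry to 1800 m: -9.6 × 1.1 km = -10.56°C, so T = 8.94°C.
  Saturated to 3900 m: -6.8 × 2.1 km = -14.28°C, so T = -5.34°C.
Environment:
  Environment to 3900 m: -7.2 × 3.2 km = -23.04°C, so T = -3.54°C.
T_parcel − T_env = -5.34 − (-3.54) = -1.8°C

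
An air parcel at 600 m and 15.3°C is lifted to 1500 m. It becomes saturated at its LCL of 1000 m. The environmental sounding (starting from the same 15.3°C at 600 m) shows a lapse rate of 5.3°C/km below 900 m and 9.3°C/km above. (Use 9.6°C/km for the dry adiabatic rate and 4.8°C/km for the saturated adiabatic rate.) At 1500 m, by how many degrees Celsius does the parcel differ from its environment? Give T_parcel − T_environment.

+0.93°C (parcel warmer than environment)

Parcel:
  Dry to 1000 m: -9.6 × 0.4 km = -3.84°C, so T = 11.46°C.
  Saturated to 1500 m: -4.8 × 0.5 km = -2.4°C, so T = 9.06°C.
Environment:
  Environment, lower layer to 900 m: -5.3 × 0.3 km = -1.59°C, so T = 13.71°C.
  Environment, upper layer to 1500 m: -9.3 × 0.6 km = -5.58°C, so T = 8.13°C.
T_parcel − T_env = 9.06 − 8.13 = +0.93°C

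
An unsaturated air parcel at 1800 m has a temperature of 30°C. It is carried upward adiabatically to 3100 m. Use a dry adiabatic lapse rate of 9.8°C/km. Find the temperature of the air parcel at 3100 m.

17.26°C

1800 → 3100 m (dry adiabatic, 9.8°C/km): ΔT = -9.8 × 1.3 = -12.74°C → T = 17.26°C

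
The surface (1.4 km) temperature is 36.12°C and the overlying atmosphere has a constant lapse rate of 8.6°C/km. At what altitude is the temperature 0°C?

5.6 km

Height above start = (36.12 − 0) / 8.6 = 4.2 km
Altitude = 1400 m + 4200 m = 5600 m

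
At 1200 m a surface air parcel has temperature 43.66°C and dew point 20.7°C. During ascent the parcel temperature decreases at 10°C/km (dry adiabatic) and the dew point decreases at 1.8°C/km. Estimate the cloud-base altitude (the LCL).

4000 m

T and T_d converge at 10 − 1.8 = 8.2°C per km
Height above start = (43.66 − 20.7) / 8.2 = 2.8 km
LCL altitude = 1200 m + 2800 m = 4000 m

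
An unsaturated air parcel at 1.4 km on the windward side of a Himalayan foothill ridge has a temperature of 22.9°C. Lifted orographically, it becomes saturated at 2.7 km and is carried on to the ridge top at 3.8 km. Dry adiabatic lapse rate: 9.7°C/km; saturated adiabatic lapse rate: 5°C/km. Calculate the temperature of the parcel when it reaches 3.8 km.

From 1400 m to 2700 m (dry): cools by 9.7 × 1.3 = 12.61°C, giving 10.29°C.
From 2700 m to 3800 m (saturated): cools by 5 × 1.1 = 5.5°C, giving 4.79°C.

4.79°C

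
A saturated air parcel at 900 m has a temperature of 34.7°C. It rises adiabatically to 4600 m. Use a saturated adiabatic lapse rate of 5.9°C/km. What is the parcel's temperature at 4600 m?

900–4600 m, saturated adiabatic: Δz = 3.7 km ⇒ ΔT = -21.83°C; T = 12.87°C

12.87°C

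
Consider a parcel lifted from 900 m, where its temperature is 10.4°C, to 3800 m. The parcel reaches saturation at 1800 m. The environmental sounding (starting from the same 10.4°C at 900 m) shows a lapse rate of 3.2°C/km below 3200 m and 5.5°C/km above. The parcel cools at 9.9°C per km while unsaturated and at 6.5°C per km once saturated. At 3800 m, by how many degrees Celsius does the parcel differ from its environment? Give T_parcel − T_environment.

Parcel:
  900–1800 m, dry: Δz = 0.9 km ⇒ ΔT = -8.91°C; T = 1.49°C
  1800–3800 m, saturated: Δz = 2 km ⇒ ΔT = -13°C; T = -11.51°C
Environment:
  900–3200 m, environment, lower layer: Δz = 2.3 km ⇒ ΔT = -7.36°C; T = 3.04°C
  3200–3800 m, environment, upper layer: Δz = 0.6 km ⇒ ΔT = -3.3°C; T = -0.26°C
T_parcel − T_env = -11.51 − (-0.26) = -11.25°C

-11.25°C (parcel cooler than environment)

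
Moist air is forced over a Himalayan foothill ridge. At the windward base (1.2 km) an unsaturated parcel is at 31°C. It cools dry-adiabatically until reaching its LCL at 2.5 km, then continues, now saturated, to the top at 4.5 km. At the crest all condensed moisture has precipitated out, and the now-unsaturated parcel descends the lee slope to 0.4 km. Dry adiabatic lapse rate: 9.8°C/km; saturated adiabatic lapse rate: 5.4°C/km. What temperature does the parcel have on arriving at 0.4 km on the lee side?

47.64°C

1200–2500 m, dry: Δz = 1.3 km ⇒ ΔT = -12.74°C; T = 18.26°C
2500–4500 m, saturated: Δz = 2 km ⇒ ΔT = -10.8°C; T = 7.46°C
4500–400 m, dry descent: Δz = 4.1 km ⇒ ΔT = +40.18°C; T = 47.64°C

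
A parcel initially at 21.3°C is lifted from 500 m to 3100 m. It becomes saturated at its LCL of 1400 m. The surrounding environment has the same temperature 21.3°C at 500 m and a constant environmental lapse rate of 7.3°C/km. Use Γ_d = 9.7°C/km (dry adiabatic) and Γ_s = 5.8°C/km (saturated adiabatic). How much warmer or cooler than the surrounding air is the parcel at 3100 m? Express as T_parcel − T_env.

+0.39°C (parcel warmer than environment)

Parcel:
  Dry to 1400 m: -9.7 × 0.9 km = -8.73°C, so T = 12.57°C.
  Saturated to 3100 m: -5.8 × 1.7 km = -9.86°C, so T = 2.71°C.
Environment:
  Environment to 3100 m: -7.3 × 2.6 km = -18.98°C, so T = 2.32°C.
T_parcel − T_env = 2.71 − 2.32 = +0.39°C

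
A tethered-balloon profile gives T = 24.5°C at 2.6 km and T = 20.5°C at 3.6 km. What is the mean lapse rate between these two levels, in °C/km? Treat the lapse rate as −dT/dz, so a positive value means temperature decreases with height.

Γ = −ΔT/Δz = (24.5 − 20.5) / (3600 − 2600) m
  = 4°C / 1 km = 4°C/km

4°C/km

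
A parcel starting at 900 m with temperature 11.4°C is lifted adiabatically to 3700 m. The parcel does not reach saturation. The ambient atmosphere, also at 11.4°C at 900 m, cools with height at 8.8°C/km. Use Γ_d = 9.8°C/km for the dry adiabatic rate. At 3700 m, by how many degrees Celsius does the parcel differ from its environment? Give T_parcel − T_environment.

-2.8°C (parcel cooler than environment)

Parcel:
  Dry to 3700 m: -9.8 × 2.8 km = -27.44°C, so T = -16.04°C.
Environment:
  Environment to 3700 m: -8.8 × 2.8 km = -24.64°C, so T = -13.24°C.
T_parcel − T_env = -16.04 − (-13.24) = -2.8°C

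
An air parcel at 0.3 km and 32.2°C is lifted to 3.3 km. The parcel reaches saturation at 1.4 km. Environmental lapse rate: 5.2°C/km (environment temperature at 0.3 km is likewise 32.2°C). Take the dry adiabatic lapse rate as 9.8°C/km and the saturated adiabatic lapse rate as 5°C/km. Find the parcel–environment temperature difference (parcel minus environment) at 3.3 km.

-4.68°C (parcel cooler than environment)

Parcel:
  From 300 m to 1400 m (dry): cools by 9.8 × 1.1 = 10.78°C, giving 21.42°C.
  From 1400 m to 3300 m (saturated): cools by 5 × 1.9 = 9.5°C, giving 11.92°C.
Environment:
  From 300 m to 3300 m (environment): cools by 5.2 × 3 = 15.6°C, giving 16.6°C.
T_parcel − T_env = 11.92 − 16.6 = -4.68°C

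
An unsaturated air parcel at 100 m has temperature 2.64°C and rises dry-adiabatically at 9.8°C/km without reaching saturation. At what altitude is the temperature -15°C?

1900 m

Height above start = (2.64 − (-15)) / 9.8 = 1.8 km
Altitude = 100 m + 1800 m = 1900 m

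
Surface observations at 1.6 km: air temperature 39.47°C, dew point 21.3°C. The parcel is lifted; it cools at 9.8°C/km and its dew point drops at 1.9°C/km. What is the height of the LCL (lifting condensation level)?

T and T_d converge at 9.8 − 1.9 = 7.9°C per km
Height above start = (39.47 − 21.3) / 7.9 = 2.3 km
LCL altitude = 1600 m + 2300 m = 3900 m

3.9 km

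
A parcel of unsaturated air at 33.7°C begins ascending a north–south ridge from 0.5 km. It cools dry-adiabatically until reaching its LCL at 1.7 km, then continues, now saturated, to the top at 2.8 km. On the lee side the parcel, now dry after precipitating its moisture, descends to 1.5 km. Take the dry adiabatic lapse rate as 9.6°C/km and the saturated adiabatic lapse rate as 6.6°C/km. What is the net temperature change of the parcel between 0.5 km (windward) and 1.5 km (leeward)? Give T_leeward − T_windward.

From 500 m to 1700 m (dry): cools by 9.6 × 1.2 = 11.52°C, giving 22.18°C.
From 1700 m to 2800 m (saturated): cools by 6.6 × 1.1 = 7.26°C, giving 14.92°C.
From 2800 m to 1500 m (dry descent): warms by 9.6 × 1.3 = 12.48°C, giving 27.4°C.
Net change vs windward start: 27.4 − 33.7 = -6.3°C

-6.3°C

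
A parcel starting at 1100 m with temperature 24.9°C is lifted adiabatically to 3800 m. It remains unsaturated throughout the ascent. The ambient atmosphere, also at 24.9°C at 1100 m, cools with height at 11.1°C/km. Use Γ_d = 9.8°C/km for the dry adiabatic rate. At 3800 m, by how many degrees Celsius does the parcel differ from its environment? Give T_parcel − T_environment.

+3.51°C (parcel warmer than environment)

Parcel:
  From 1100 m to 3800 m (dry): cools by 9.8 × 2.7 = 26.46°C, giving -1.56°C.
Environment:
  From 1100 m to 3800 m (environment): cools by 11.1 × 2.7 = 29.97°C, giving -5.07°C.
T_parcel − T_env = -1.56 − (-5.07) = +3.51°C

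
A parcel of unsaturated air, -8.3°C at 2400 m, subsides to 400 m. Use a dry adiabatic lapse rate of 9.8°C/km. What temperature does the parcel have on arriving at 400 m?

2400 → 400 m (dry adiabatic, 9.8°C/km): ΔT = +9.8 × 2 = +19.6°C → T = 11.3°C

11.3°C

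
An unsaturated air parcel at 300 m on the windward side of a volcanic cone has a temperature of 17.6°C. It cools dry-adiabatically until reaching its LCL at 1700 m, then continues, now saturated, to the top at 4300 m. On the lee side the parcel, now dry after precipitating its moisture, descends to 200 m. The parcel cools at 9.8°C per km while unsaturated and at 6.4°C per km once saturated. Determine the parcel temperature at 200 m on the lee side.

27.42°C

300–1700 m, dry: Δz = 1.4 km ⇒ ΔT = -13.72°C; T = 3.88°C
1700–4300 m, saturated: Δz = 2.6 km ⇒ ΔT = -16.64°C; T = -12.76°C
4300–200 m, dry descent: Δz = 4.1 km ⇒ ΔT = +40.18°C; T = 27.42°C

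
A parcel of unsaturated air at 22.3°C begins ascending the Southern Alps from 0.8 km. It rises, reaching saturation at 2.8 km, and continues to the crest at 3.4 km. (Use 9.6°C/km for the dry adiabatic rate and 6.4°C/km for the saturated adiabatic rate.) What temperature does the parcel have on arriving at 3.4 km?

-0.74°C

From 800 m to 2800 m (dry): cools by 9.6 × 2 = 19.2°C, giving 3.1°C.
From 2800 m to 3400 m (saturated): cools by 6.4 × 0.6 = 3.84°C, giving -0.74°C.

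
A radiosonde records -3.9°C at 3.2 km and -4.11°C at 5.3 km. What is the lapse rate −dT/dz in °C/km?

0.1°C/km

Γ = −ΔT/Δz = (-3.9 − (-4.11)) / (5300 − 3200) m
  = 0.21°C / 2.1 km = 0.1°C/km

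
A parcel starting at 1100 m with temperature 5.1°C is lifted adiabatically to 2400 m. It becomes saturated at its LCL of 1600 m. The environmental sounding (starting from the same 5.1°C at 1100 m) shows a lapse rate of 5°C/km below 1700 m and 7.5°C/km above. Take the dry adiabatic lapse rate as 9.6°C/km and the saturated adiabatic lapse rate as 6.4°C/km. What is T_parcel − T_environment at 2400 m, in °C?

Parcel:
  1100–1600 m, dry: Δz = 0.5 km ⇒ ΔT = -4.8°C; T = 0.3°C
  1600–2400 m, saturated: Δz = 0.8 km ⇒ ΔT = -5.12°C; T = -4.82°C
Environment:
  1100–1700 m, environment, lower layer: Δz = 0.6 km ⇒ ΔT = -3°C; T = 2.1°C
  1700–2400 m, environment, upper layer: Δz = 0.7 km ⇒ ΔT = -5.25°C; T = -3.15°C
T_parcel − T_env = -4.82 − (-3.15) = -1.67°C

-1.67°C (parcel cooler than environment)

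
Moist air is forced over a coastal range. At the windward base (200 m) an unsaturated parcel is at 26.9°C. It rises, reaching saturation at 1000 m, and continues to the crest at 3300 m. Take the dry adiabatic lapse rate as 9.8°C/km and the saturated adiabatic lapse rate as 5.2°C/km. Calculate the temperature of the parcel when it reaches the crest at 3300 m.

Dry to 1000 m: -9.8 × 0.8 km = -7.84°C, so T = 19.06°C.
Saturated to 3300 m: -5.2 × 2.3 km = -11.96°C, so T = 7.1°C.

7.1°C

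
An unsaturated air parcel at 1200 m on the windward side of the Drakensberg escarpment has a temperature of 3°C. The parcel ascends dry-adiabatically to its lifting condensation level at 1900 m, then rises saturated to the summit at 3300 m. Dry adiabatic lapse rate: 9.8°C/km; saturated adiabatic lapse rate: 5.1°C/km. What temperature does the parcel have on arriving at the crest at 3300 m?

-11°C

1200–1900 m, dry: Δz = 0.7 km ⇒ ΔT = -6.86°C; T = -3.86°C
1900–3300 m, saturated: Δz = 1.4 km ⇒ ΔT = -7.14°C; T = -11°C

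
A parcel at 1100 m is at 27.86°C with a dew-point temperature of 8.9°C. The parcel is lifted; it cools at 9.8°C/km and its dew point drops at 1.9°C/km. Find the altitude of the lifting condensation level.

3500 m

T and T_d converge at 9.8 − 1.9 = 7.9°C per km
Height above start = (27.86 − 8.9) / 7.9 = 2.4 km
LCL altitude = 1100 m + 2400 m = 3500 m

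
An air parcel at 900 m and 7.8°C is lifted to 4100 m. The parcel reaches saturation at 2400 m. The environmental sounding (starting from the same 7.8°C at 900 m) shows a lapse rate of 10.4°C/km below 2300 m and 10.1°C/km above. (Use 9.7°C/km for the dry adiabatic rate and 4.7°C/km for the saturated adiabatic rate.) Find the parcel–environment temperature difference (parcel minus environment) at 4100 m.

+10.2°C (parcel warmer than environment)

Parcel:
  900 → 2400 m (dry, 9.7°C/km): ΔT = -9.7 × 1.5 = -14.55°C → T = -6.75°C
  2400 → 4100 m (saturated, 4.7°C/km): ΔT = -4.7 × 1.7 = -7.99°C → T = -14.74°C
Environment:
  900 → 2300 m (environment, lower layer, 10.4°C/km): ΔT = -10.4 × 1.4 = -14.56°C → T = -6.76°C
  2300 → 4100 m (environment, upper layer, 10.1°C/km): ΔT = -10.1 × 1.8 = -18.18°C → T = -24.94°C
T_parcel − T_env = -14.74 − (-24.94) = +10.2°C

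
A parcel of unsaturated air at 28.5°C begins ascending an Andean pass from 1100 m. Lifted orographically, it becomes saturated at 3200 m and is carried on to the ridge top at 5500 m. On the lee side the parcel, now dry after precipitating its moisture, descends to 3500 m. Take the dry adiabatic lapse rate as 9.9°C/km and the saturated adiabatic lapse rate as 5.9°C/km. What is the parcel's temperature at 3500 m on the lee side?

1100 → 3200 m (dry, 9.9°C/km): ΔT = -9.9 × 2.1 = -20.79°C → T = 7.71°C
3200 → 5500 m (saturated, 5.9°C/km): ΔT = -5.9 × 2.3 = -13.57°C → T = -5.86°C
5500 → 3500 m (dry descent, 9.9°C/km): ΔT = +9.9 × 2 = +19.8°C → T = 13.94°C

13.94°C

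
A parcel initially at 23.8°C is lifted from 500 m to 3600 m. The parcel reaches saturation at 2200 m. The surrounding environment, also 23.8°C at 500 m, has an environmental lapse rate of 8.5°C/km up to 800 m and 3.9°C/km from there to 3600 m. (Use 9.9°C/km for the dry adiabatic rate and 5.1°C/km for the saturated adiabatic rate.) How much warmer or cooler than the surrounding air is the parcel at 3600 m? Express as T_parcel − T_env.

Parcel:
  Dry to 2200 m: -9.9 × 1.7 km = -16.83°C, so T = 6.97°C.
  Saturated to 3600 m: -5.1 × 1.4 km = -7.14°C, so T = -0.17°C.
Environment:
  Environment, lower layer to 800 m: -8.5 × 0.3 km = -2.55°C, so T = 21.25°C.
  Environment, upper layer to 3600 m: -3.9 × 2.8 km = -10.92°C, so T = 10.33°C.
T_parcel − T_env = -0.17 − 10.33 = -10.5°C

-10.5°C (parcel cooler than environment)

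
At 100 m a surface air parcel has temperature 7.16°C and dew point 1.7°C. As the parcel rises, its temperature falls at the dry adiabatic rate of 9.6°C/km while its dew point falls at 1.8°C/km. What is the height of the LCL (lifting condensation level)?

800 m

T and T_d converge at 9.6 − 1.8 = 7.8°C per km
Height above start = (7.16 − 1.7) / 7.8 = 0.7 km
LCL altitude = 100 m + 700 m = 800 m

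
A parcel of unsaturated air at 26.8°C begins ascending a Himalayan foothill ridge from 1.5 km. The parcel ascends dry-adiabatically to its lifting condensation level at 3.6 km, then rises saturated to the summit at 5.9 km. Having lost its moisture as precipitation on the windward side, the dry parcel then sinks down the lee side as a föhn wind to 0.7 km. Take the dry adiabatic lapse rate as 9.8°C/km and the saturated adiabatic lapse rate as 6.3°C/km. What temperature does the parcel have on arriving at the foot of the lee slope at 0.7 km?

42.69°C

1500–3600 m, dry: Δz = 2.1 km ⇒ ΔT = -20.58°C; T = 6.22°C
3600–5900 m, saturated: Δz = 2.3 km ⇒ ΔT = -14.49°C; T = -8.27°C
5900–700 m, dry descent: Δz = 5.2 km ⇒ ΔT = +50.96°C; T = 42.69°C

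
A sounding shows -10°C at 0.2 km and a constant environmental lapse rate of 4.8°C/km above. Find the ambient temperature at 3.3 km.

-24.88°C

From 200 m to 3300 m (environmental): cools by 4.8 × 3.1 = 14.88°C, giving -24.88°C.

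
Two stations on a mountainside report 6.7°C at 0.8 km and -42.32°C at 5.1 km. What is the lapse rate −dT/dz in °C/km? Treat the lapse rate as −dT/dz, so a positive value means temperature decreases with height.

Γ = −ΔT/Δz = (6.7 − (-42.32)) / (5100 − 800) m
  = 49.02°C / 4.3 km = 11.4°C/km

11.4°C/km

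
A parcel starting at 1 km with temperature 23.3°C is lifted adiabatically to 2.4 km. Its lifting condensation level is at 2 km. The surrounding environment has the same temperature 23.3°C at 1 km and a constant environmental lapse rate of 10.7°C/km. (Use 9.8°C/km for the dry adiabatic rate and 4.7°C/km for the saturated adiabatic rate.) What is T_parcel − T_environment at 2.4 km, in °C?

+3.3°C (parcel warmer than environment)

Parcel:
  From 1000 m to 2000 m (dry): cools by 9.8 × 1 = 9.8°C, giving 13.5°C.
  From 2000 m to 2400 m (saturated): cools by 4.7 × 0.4 = 1.88°C, giving 11.62°C.
Environment:
  From 1000 m to 2400 m (environment): cools by 10.7 × 1.4 = 14.98°C, giving 8.32°C.
T_parcel − T_env = 11.62 − 8.32 = +3.3°C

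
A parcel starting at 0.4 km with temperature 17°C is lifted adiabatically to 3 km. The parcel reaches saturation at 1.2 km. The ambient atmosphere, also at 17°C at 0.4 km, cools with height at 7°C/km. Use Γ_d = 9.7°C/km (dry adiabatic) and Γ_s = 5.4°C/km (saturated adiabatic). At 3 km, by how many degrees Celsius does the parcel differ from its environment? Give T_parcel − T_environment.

Parcel:
  From 400 m to 1200 m (dry): cools by 9.7 × 0.8 = 7.76°C, giving 9.24°C.
  From 1200 m to 3000 m (saturated): cools by 5.4 × 1.8 = 9.72°C, giving -0.48°C.
Environment:
  From 400 m to 3000 m (environment): cools by 7 × 2.6 = 18.2°C, giving -1.2°C.
T_parcel − T_env = -0.48 − (-1.2) = +0.72°C

+0.72°C (parcel warmer than environment)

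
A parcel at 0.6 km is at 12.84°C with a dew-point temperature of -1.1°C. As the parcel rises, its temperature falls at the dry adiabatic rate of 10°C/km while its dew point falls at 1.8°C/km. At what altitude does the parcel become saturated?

T and T_d converge at 10 − 1.8 = 8.2°C per km
Height above start = (12.84 − (-1.1)) / 8.2 = 1.7 km
LCL altitude = 600 m + 1700 m = 2300 m

2.3 km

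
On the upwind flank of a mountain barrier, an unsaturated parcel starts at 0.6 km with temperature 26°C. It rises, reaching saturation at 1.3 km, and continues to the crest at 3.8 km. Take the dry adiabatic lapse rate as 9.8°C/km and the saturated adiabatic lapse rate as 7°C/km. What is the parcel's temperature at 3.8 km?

From 600 m to 1300 m (dry): cools by 9.8 × 0.7 = 6.86°C, giving 19.14°C.
From 1300 m to 3800 m (saturated): cools by 7 × 2.5 = 17.5°C, giving 1.64°C.

1.64°C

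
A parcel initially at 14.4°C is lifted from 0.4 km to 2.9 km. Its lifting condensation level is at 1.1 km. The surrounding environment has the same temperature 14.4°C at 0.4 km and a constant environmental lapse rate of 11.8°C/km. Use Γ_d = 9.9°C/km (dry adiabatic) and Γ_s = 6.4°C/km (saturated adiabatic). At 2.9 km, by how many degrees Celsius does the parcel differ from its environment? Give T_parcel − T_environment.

+11.05°C (parcel warmer than environment)

Parcel:
  400 → 1100 m (dry, 9.9°C/km): ΔT = -9.9 × 0.7 = -6.93°C → T = 7.47°C
  1100 → 2900 m (saturated, 6.4°C/km): ΔT = -6.4 × 1.8 = -11.52°C → T = -4.05°C
Environment:
  400 → 2900 m (environment, 11.8°C/km): ΔT = -11.8 × 2.5 = -29.5°C → T = -15.1°C
T_parcel − T_env = -4.05 − (-15.1) = +11.05°C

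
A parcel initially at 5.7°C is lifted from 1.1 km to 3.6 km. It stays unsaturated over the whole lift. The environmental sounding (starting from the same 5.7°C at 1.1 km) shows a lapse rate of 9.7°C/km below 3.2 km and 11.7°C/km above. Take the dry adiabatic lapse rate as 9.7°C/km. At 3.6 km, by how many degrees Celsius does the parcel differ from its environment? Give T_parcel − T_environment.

+0.8°C (parcel warmer than environment)

Parcel:
  Dry to 3600 m: -9.7 × 2.5 km = -24.25°C, so T = -18.55°C.
Environment:
  Environment, lower layer to 3200 m: -9.7 × 2.1 km = -20.37°C, so T = -14.67°C.
  Environment, upper layer to 3600 m: -11.7 × 0.4 km = -4.68°C, so T = -19.35°C.
T_parcel − T_env = -18.55 − (-19.35) = +0.8°C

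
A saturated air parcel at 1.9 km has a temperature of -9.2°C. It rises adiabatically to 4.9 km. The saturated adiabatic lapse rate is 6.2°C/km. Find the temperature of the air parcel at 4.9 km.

-27.8°C

1900–4900 m, saturated adiabatic: Δz = 3 km ⇒ ΔT = -18.6°C; T = -27.8°C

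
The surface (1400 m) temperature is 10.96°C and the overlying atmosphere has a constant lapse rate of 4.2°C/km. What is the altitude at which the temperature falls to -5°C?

5200 m

Height above start = (10.96 − (-5)) / 4.2 = 3.8 km
Altitude = 1400 m + 3800 m = 5200 m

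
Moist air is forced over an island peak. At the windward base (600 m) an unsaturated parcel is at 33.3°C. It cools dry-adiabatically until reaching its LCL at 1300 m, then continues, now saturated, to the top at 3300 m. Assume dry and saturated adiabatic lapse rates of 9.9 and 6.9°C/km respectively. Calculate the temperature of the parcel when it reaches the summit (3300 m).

600–1300 m, dry: Δz = 0.7 km ⇒ ΔT = -6.93°C; T = 26.37°C
1300–3300 m, saturated: Δz = 2 km ⇒ ΔT = -13.8°C; T = 12.57°C

12.57°C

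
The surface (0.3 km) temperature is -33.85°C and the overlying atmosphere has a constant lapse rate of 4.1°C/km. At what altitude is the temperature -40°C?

1.8 km

Height above start = (-33.85 − (-40)) / 4.1 = 1.5 km
Altitude = 300 m + 1500 m = 1800 m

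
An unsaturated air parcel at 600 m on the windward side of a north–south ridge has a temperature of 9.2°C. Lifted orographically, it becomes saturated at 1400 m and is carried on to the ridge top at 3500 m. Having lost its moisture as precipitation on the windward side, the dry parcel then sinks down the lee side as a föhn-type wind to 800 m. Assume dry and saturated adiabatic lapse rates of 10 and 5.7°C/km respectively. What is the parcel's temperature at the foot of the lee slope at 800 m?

16.23°C

600 → 1400 m (dry, 10°C/km): ΔT = -10 × 0.8 = -8°C → T = 1.2°C
1400 → 3500 m (saturated, 5.7°C/km): ΔT = -5.7 × 2.1 = -11.97°C → T = -10.77°C
3500 → 800 m (dry descent, 10°C/km): ΔT = +10 × 2.7 = +27°C → T = 16.23°C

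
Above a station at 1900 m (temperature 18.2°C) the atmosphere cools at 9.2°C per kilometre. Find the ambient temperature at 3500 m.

1900 → 3500 m (environmental, 9.2°C/km): ΔT = -9.2 × 1.6 = -14.72°C → T = 3.48°C

3.48°C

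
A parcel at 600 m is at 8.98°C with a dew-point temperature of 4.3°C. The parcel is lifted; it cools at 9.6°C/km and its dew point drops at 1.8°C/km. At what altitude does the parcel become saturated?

1200 m

T and T_d converge at 9.6 − 1.8 = 7.8°C per km
Height above start = (8.98 − 4.3) / 7.8 = 0.6 km
LCL altitude = 600 m + 600 m = 1200 m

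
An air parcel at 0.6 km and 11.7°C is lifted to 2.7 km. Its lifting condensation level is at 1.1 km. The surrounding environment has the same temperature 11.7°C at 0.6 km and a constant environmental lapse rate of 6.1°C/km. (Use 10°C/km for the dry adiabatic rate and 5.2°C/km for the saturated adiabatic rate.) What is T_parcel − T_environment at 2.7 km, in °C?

-0.51°C (parcel cooler than environment)

Parcel:
  600 → 1100 m (dry, 10°C/km): ΔT = -10 × 0.5 = -5°C → T = 6.7°C
  1100 → 2700 m (saturated, 5.2°C/km): ΔT = -5.2 × 1.6 = -8.32°C → T = -1.62°C
Environment:
  600 → 2700 m (environment, 6.1°C/km): ΔT = -6.1 × 2.1 = -12.81°C → T = -1.11°C
T_parcel − T_env = -1.62 − (-1.11) = -0.51°C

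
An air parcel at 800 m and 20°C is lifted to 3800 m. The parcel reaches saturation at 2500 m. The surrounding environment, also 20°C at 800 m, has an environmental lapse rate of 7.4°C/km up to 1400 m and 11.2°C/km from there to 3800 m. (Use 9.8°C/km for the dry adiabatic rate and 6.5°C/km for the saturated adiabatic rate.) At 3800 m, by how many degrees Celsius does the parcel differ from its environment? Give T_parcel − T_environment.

+6.21°C (parcel warmer than environment)

Parcel:
  800 → 2500 m (dry, 9.8°C/km): ΔT = -9.8 × 1.7 = -16.66°C → T = 3.34°C
  2500 → 3800 m (saturated, 6.5°C/km): ΔT = -6.5 × 1.3 = -8.45°C → T = -5.11°C
Environment:
  800 → 1400 m (environment, lower layer, 7.4°C/km): ΔT = -7.4 × 0.6 = -4.44°C → T = 15.56°C
  1400 → 3800 m (environment, upper layer, 11.2°C/km): ΔT = -11.2 × 2.4 = -26.88°C → T = -11.32°C
T_parcel − T_env = -5.11 − (-11.32) = +6.21°C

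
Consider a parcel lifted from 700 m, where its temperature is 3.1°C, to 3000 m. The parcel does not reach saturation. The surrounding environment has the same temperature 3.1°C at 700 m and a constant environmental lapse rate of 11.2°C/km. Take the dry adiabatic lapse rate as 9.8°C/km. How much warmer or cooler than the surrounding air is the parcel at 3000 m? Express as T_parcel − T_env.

Parcel:
  From 700 m to 3000 m (dry): cools by 9.8 × 2.3 = 22.54°C, giving -19.44°C.
Environment:
  From 700 m to 3000 m (environment): cools by 11.2 × 2.3 = 25.76°C, giving -22.66°C.
T_parcel − T_env = -19.44 − (-22.66) = +3.22°C

+3.22°C (parcel warmer than environment)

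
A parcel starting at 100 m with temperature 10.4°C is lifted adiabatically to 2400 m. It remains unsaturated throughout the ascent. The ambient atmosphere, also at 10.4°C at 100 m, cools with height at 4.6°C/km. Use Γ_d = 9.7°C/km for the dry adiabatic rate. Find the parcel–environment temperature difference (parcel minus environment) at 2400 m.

-11.73°C (parcel cooler than environment)

Parcel:
  100–2400 m, dry: Δz = 2.3 km ⇒ ΔT = -22.31°C; T = -11.91°C
Environment:
  100–2400 m, environment: Δz = 2.3 km ⇒ ΔT = -10.58°C; T = -0.18°C
T_parcel − T_env = -11.91 − (-0.18) = -11.73°C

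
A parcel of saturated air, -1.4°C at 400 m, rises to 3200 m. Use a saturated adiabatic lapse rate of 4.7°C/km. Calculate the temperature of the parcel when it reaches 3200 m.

400 → 3200 m (saturated adiabatic, 4.7°C/km): ΔT = -4.7 × 2.8 = -13.16°C → T = -14.56°C

-14.56°C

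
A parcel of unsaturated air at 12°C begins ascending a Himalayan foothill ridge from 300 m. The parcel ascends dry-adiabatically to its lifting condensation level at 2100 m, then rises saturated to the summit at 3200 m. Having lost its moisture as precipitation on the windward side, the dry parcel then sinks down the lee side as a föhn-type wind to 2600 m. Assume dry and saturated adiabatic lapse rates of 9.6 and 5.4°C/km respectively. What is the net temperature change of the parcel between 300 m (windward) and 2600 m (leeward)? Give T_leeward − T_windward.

-17.46°C

300 → 2100 m (dry, 9.6°C/km): ΔT = -9.6 × 1.8 = -17.28°C → T = -5.28°C
2100 → 3200 m (saturated, 5.4°C/km): ΔT = -5.4 × 1.1 = -5.94°C → T = -11.22°C
3200 → 2600 m (dry descent, 9.6°C/km): ΔT = +9.6 × 0.6 = +5.76°C → T = -5.46°C
Net change vs windward start: -5.46 − 12 = -17.46°C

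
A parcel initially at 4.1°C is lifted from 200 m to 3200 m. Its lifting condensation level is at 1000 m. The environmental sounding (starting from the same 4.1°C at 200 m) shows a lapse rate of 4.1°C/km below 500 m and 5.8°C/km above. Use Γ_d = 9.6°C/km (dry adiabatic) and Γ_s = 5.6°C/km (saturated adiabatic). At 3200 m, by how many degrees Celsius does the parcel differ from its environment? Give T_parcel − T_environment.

Parcel:
  From 200 m to 1000 m (dry): cools by 9.6 × 0.8 = 7.68°C, giving -3.58°C.
  From 1000 m to 3200 m (saturated): cools by 5.6 × 2.2 = 12.32°C, giving -15.9°C.
Environment:
  From 200 m to 500 m (environment, lower layer): cools by 4.1 × 0.3 = 1.23°C, giving 2.87°C.
  From 500 m to 3200 m (environment, upper layer): cools by 5.8 × 2.7 = 15.66°C, giving -12.79°C.
T_parcel − T_env = -15.9 − (-12.79) = -3.11°C

-3.11°C (parcel cooler than environment)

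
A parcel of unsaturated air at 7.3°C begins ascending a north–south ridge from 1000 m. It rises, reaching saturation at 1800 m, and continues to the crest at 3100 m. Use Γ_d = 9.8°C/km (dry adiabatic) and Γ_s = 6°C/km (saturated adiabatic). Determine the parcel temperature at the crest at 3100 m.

-8.34°C

1000 → 1800 m (dry, 9.8°C/km): ΔT = -9.8 × 0.8 = -7.84°C → T = -0.54°C
1800 → 3100 m (saturated, 6°C/km): ΔT = -6 × 1.3 = -7.8°C → T = -8.34°C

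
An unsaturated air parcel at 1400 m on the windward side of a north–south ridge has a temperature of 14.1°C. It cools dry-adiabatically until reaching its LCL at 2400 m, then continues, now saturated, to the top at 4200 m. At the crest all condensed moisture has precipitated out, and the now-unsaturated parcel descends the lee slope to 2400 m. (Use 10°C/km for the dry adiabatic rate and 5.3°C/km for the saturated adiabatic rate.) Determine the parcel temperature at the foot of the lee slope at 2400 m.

12.56°C

1400 → 2400 m (dry, 10°C/km): ΔT = -10 × 1 = -10°C → T = 4.1°C
2400 → 4200 m (saturated, 5.3°C/km): ΔT = -5.3 × 1.8 = -9.54°C → T = -5.44°C
4200 → 2400 m (dry descent, 10°C/km): ΔT = +10 × 1.8 = +18°C → T = 12.56°C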